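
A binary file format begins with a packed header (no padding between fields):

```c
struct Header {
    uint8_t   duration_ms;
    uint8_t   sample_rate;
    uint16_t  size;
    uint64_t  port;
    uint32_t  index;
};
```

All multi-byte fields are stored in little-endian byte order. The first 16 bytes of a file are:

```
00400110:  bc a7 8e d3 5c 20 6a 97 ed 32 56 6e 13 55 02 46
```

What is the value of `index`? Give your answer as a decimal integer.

1174557971

`index` follows `duration_ms` (1 B), `sample_rate` (1 B), `size` (2 B), `port` (8 B), so it starts at offset 1 + 1 + 2 + 8 = 12 and occupies 4 bytes.
Bytes at offsets 12..15: 13 55 02 46.
Little-endian stores the least-significant byte at the lowest address.
Reassemble most-significant byte first: 46 02 55 13 → 0x46025513.
0x46025513 = 1174557971.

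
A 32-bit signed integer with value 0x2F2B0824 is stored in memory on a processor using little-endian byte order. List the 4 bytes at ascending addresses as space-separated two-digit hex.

24 08 2B 2F

Split into bytes (most-significant first): 2F 2B 08 24.
In little-endian order the low byte comes first in memory.
So at ascending addresses the bytes are 24 08 2B 2F.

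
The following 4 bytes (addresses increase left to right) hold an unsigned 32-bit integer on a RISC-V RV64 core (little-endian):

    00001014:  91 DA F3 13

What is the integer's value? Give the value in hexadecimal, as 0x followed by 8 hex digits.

0x13F3DA91

In little-endian order the low byte comes first in memory.
Reassemble most-significant byte first: 13 F3 DA 91 → 0x13F3DA91.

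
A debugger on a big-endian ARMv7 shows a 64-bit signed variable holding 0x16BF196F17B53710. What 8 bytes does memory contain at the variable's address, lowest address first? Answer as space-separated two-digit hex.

Split into bytes (most-significant first): 16 BF 19 6F 17 B5 37 10.
In big-endian order the high byte comes first in memory.
So the memory order matches the most-significant-first order: 16 BF 19 6F 17 B5 37 10.

16 BF 19 6F 17 B5 37 10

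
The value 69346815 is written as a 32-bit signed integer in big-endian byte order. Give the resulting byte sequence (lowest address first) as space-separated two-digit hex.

69346815 in hexadecimal, padded to 32 bits, is 0x042225FF.
Split into bytes (most-significant first): 04 22 25 FF.
In big-endian order the high byte comes first in memory.
So the memory order matches the most-significant-first order: 04 22 25 FF.

04 22 25 FF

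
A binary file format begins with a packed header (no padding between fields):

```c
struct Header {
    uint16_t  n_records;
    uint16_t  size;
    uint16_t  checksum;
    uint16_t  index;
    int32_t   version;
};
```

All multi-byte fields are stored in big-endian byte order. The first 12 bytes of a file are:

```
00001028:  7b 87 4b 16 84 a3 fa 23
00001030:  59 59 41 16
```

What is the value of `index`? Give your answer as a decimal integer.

`index` follows `n_records` (2 B), `size` (2 B), `checksum` (2 B), so it starts at offset 2 + 2 + 2 = 6 and occupies 2 bytes.
Bytes at offsets 6..7: FA 23.
Big-endian: lowest address holds the most-significant byte.
The bytes are already most-significant first: 0xFA23.
0xFA23 = 64035.

64035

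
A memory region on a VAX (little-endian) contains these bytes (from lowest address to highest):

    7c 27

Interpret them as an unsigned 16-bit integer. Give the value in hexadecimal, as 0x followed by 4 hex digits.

0x277C

Little-endian: lowest address holds the least-significant byte.
Reassemble most-significant byte first: 27 7C → 0x277C.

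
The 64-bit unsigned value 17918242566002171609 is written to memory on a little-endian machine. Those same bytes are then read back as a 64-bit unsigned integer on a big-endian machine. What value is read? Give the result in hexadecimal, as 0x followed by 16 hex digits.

17918242566002171609 in 64-bit hexadecimal is 0xF8AA62ADC9D7DED9.
Stored little-endian, the bytes at ascending addresses are D9 DE D7 C9 AD 62 AA F8.
Read back as big-endian, the last byte is least significant, giving 0xD9DED7C9AD62AAF8.

0xD9DED7C9AD62AAF8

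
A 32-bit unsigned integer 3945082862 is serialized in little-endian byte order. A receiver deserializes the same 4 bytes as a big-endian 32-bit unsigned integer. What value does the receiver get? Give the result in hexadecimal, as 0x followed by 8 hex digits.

0xEE2F25EB

3945082862 in 32-bit hexadecimal is 0xEB252FEE.
Stored little-endian, the bytes at ascending addresses are EE 2F 25 EB.
Read back as big-endian, the last byte is least significant, giving 0xEE2F25EB.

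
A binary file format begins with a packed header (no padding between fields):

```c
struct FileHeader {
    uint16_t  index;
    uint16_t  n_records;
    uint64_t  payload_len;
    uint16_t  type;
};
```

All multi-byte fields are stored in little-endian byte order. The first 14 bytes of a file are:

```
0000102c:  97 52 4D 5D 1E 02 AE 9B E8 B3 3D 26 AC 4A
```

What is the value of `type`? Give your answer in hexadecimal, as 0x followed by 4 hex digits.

`type` follows `index` (2 B), `n_records` (2 B), `payload_len` (8 B), so it starts at offset 2 + 2 + 8 = 12 and occupies 2 bytes.
Bytes at offsets 12..13: AC 4A.
Little-endian stores the least-significant byte at the lowest address.
Reassemble most-significant byte first: 4A AC → 0x4AAC.

0x4AAC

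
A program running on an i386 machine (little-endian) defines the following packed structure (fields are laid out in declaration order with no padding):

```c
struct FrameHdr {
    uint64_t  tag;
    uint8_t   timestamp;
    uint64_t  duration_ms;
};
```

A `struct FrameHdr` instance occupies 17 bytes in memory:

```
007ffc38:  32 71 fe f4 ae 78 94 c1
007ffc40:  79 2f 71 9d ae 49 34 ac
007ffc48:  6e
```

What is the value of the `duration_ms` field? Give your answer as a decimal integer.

`duration_ms` follows `tag` (8 B), `timestamp` (1 B), so it starts at offset 8 + 1 = 9 and occupies 8 bytes.
Bytes at offsets 9..16: 2F 71 9D AE 49 34 AC 6E.
Little-endian stores the least-significant byte at the lowest address.
Reassemble most-significant byte first: 6E AC 34 49 AE 9D 71 2F → 0x6EAC3449AE9D712F.
0x6EAC3449AE9D712F = 7974806531233116463.

7974806531233116463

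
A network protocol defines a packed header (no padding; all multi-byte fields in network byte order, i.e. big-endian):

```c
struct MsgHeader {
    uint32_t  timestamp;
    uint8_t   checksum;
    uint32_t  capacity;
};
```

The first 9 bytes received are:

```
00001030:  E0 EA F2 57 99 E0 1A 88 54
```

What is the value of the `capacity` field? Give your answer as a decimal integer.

3759835220

`capacity` follows `timestamp` (4 B), `checksum` (1 B), so it starts at offset 4 + 1 = 5 and occupies 4 bytes.
Bytes at offsets 5..8: E0 1A 88 54.
Big-endian: lowest address holds the most-significant byte.
The bytes are already most-significant first: 0xE01A8854.
0xE01A8854 = 3759835220.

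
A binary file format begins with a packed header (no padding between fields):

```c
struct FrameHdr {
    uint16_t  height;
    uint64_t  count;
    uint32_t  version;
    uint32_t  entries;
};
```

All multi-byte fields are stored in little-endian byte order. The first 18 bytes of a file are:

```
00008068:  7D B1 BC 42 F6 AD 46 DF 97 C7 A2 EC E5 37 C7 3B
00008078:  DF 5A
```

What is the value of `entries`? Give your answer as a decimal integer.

`entries` follows `height` (2 B), `count` (8 B), `version` (4 B), so it starts at offset 2 + 8 + 4 = 14 and occupies 4 bytes.
Bytes at offsets 14..17: C7 3B DF 5A.
In little-endian order the low byte comes first in memory.
Reassemble most-significant byte first: 5A DF 3B C7 → 0x5ADF3BC7.
0x5ADF3BC7 = 1524579271.

1524579271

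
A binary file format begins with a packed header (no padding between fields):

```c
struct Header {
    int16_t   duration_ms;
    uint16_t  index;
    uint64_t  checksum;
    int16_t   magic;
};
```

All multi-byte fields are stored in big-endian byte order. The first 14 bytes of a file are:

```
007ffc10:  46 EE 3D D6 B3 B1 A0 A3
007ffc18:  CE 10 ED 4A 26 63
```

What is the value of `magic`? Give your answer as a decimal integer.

9827

`magic` follows `duration_ms` (2 B), `index` (2 B), `checksum` (8 B), so it starts at offset 2 + 2 + 8 = 12 and occupies 2 bytes.
Bytes at offsets 12..13: 26 63.
Big-endian stores the most-significant byte at the lowest address.
The bytes are already most-significant first: 0x2663.
0x2663 = 9827.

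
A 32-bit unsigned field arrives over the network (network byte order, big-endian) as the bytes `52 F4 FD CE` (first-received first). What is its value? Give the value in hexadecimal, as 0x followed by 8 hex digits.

0x52F4FDCE

Big-endian stores the most-significant byte at the lowest address.
The bytes are already most-significant first: 0x52F4FDCE.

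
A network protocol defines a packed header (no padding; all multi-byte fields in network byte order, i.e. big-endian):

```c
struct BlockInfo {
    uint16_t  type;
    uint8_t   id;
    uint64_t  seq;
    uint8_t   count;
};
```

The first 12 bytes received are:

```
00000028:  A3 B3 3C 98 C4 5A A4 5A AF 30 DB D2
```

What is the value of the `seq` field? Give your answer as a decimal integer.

`seq` follows `type` (2 B), `id` (1 B), so it starts at offset 2 + 1 = 3 and occupies 8 bytes.
Bytes at offsets 3..10: 98 C4 5A A4 5A AF 30 DB.
In big-endian order the high byte comes first in memory.
The bytes are already most-significant first: 0x98C45AA45AAF30DB.
0x98C45AA45AAF30DB = 11008023051142901979.

11008023051142901979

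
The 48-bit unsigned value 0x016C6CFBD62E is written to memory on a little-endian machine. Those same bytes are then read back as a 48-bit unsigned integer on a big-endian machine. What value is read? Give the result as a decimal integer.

Stored little-endian, the bytes at ascending addresses are 2E D6 FB 6C 6C 01.
Read back as big-endian, the last byte is least significant, giving 0x2ED6FB6C6C01.
0x2ED6FB6C6C01 = 51500876065793.

51500876065793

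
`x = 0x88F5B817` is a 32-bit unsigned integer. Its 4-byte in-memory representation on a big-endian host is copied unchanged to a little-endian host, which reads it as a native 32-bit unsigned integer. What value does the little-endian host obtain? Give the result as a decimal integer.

397997448

Stored big-endian, the bytes at ascending addresses are 88 F5 B8 17.
Read back as little-endian, the first byte is least significant, giving 0x17B8F588.
0x17B8F588 = 397997448.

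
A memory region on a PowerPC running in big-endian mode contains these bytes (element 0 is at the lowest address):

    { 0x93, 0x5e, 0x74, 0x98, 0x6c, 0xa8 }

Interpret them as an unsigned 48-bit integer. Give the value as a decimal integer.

162033892355240

Big-endian stores the most-significant byte at the lowest address.
The bytes are already most-significant first: 0x935E74986CA8.
0x935E74986CA8 = 162033892355240.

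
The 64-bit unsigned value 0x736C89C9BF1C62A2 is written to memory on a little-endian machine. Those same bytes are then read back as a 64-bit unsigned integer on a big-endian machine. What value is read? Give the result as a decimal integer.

Stored little-endian, the bytes at ascending addresses are A2 62 1C BF C9 89 6C 73.
Read back as big-endian, the last byte is least significant, giving 0xA2621CBFC9896C73.
0xA2621CBFC9896C73 = 11700946391907527795.

11700946391907527795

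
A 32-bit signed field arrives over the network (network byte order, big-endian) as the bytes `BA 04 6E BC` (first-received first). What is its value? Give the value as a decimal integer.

-1174114628

Big-endian stores the most-significant byte at the lowest address.
The bytes are already most-significant first: 0xBA046EBC.
Top bit is set, so as a signed 32-bit value this is 0xBA046EBC − 2^32 = -1174114628.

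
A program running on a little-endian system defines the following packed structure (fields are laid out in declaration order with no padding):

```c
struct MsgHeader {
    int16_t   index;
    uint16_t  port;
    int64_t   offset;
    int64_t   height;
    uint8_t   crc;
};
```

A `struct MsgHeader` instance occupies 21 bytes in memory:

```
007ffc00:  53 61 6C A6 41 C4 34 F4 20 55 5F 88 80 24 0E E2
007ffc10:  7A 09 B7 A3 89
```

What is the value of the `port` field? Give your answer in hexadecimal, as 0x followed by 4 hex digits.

0xA66C

`port` follows `index` (2 bytes), so it starts at byte offset 2 and occupies 2 bytes.
Bytes at offsets 2..3: 6C A6.
Little-endian stores the least-significant byte at the lowest address.
Reassemble most-significant byte first: A6 6C → 0xA66C.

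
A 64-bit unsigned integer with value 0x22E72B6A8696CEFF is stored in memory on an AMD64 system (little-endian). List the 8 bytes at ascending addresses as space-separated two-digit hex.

FF CE 96 86 6A 2B E7 22

Split into bytes (most-significant first): 22 E7 2B 6A 86 96 CE FF.
In little-endian order the low byte comes first in memory.
So at ascending addresses the bytes are FF CE 96 86 6A 2B E7 22.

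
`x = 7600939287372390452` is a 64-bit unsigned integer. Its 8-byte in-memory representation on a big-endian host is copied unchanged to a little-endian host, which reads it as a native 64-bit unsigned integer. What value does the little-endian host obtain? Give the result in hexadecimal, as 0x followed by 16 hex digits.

7600939287372390452 in 64-bit hexadecimal is 0x697BF602A7246034.
Stored big-endian, the bytes at ascending addresses are 69 7B F6 02 A7 24 60 34.
Read back as little-endian, the first byte is least significant, giving 0x346024A702F67B69.

0x346024A702F67B69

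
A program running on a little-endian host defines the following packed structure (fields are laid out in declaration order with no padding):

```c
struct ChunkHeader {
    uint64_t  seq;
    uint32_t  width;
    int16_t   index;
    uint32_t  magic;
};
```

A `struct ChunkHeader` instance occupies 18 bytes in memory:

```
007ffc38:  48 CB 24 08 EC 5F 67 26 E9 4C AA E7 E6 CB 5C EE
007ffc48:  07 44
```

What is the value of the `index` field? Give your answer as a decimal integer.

-13338

`index` follows `seq` (8 B), `width` (4 B), so it starts at offset 8 + 4 = 12 and occupies 2 bytes.
Bytes at offsets 12..13: E6 CB.
Little-endian stores the least-significant byte at the lowest address.
Reassemble most-significant byte first: CB E6 → 0xCBE6.
Top bit is set, so as a signed 16-bit value this is 0xCBE6 − 2^16 = -13338.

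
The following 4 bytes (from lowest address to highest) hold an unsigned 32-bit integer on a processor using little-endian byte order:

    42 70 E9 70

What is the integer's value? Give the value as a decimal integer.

Little-endian: lowest address holds the least-significant byte.
Reassemble most-significant byte first: 70 E9 70 42 → 0x70E97042.
0x70E97042 = 1894346818.

1894346818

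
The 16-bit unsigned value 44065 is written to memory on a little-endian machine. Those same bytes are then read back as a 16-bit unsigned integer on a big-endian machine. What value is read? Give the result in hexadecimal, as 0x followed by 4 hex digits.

44065 in 16-bit hexadecimal is 0xAC21.
Stored little-endian, the bytes at ascending addresses are 21 AC.
Read back as big-endian, the last byte is least significant, giving 0x21AC.

0x21AC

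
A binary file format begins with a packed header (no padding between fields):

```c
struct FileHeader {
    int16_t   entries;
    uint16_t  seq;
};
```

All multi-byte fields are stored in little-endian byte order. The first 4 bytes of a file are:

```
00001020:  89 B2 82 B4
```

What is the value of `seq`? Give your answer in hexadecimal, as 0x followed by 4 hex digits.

0xB482

`seq` follows `entries` (2 bytes), so it starts at byte offset 2 and occupies 2 bytes.
Bytes at offsets 2..3: 82 B4.
In little-endian order the low byte comes first in memory.
Reassemble most-significant byte first: B4 82 → 0xB482.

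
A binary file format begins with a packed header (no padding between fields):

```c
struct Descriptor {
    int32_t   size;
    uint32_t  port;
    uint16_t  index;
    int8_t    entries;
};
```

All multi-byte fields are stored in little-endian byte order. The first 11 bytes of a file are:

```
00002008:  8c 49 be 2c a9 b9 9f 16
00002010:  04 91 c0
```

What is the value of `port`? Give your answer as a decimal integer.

379566505

`port` follows `size` (4 bytes), so it starts at byte offset 4 and occupies 4 bytes.
Bytes at offsets 4..7: A9 B9 9F 16.
In little-endian order the low byte comes first in memory.
Reassemble most-significant byte first: 16 9F B9 A9 → 0x169FB9A9.
0x169FB9A9 = 379566505.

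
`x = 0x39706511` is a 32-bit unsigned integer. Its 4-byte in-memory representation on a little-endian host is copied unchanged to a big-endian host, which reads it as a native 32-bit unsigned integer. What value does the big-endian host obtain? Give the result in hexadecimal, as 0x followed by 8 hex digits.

Stored little-endian, the bytes at ascending addresses are 11 65 70 39.
Read back as big-endian, the last byte is least significant, giving 0x11657039.

0x11657039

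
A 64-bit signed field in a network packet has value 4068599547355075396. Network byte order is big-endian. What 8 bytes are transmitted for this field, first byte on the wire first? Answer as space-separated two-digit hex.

38 76 91 BB 61 6A 13 44

4068599547355075396 in hexadecimal, padded to 64 bits, is 0x387691BB616A1344.
Split into bytes (most-significant first): 38 76 91 BB 61 6A 13 44.
Big-endian: lowest address holds the most-significant byte.
So the memory order matches the most-significant-first order: 38 76 91 BB 61 6A 13 44.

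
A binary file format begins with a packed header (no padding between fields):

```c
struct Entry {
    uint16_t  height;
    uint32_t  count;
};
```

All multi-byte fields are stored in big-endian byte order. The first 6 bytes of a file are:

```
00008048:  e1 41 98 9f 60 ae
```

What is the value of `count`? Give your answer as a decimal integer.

`count` follows `height` (2 bytes), so it starts at byte offset 2 and occupies 4 bytes.
Bytes at offsets 2..5: 98 9F 60 AE.
Big-endian: lowest address holds the most-significant byte.
The bytes are already most-significant first: 0x989F60AE.
0x989F60AE = 2560581806.

2560581806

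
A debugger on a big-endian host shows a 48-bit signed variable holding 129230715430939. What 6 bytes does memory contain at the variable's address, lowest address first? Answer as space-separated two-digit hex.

75 88 DE E3 28 1B

129230715430939 in hexadecimal, padded to 48 bits, is 0x7588DEE3281B.
Split into bytes (most-significant first): 75 88 DE E3 28 1B.
Big-endian stores the most-significant byte at the lowest address.
So the memory order matches the most-significant-first order: 75 88 DE E3 28 1B.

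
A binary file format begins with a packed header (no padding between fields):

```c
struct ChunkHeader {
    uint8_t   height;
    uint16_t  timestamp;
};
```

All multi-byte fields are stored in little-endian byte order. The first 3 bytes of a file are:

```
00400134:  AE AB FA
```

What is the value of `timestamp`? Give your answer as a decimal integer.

64171

`timestamp` follows `height` (1 byte), so it starts at byte offset 1 and occupies 2 bytes.
Bytes at offsets 1..2: AB FA.
Little-endian: lowest address holds the least-significant byte.
Reassemble most-significant byte first: FA AB → 0xFAAB.
0xFAAB = 64171.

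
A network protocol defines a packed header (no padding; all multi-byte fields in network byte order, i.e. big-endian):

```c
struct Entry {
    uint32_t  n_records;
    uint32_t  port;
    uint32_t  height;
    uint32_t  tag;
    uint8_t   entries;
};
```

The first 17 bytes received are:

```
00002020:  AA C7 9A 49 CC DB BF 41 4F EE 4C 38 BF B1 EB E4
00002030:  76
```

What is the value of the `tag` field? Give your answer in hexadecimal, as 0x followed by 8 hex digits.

0xBFB1EBE4

`tag` follows `n_records` (4 B), `port` (4 B), `height` (4 B), so it starts at offset 4 + 4 + 4 = 12 and occupies 4 bytes.
Bytes at offsets 12..15: BF B1 EB E4.
In big-endian order the high byte comes first in memory.
The bytes are already most-significant first: 0xBFB1EBE4.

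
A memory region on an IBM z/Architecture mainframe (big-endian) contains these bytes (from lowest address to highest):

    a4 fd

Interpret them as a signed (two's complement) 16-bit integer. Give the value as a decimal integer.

Big-endian: lowest address holds the most-significant byte.
The bytes are already most-significant first: 0xA4FD.
Top bit is set, so as a signed 16-bit value this is 0xA4FD − 2^16 = -23299.

-23299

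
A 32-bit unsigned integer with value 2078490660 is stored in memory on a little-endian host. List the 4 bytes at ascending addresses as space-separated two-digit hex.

24 40 E3 7B

2078490660 in hexadecimal, padded to 32 bits, is 0x7BE34024.
Split into bytes (most-significant first): 7B E3 40 24.
Little-endian stores the least-significant byte at the lowest address.
So at ascending addresses the bytes are 24 40 E3 7B.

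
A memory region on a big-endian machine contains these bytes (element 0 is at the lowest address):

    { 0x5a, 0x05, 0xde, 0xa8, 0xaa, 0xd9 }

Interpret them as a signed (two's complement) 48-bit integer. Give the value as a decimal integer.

98981256932057

Big-endian stores the most-significant byte at the lowest address.
The bytes are already most-significant first: 0x5A05DEA8AAD9.
0x5A05DEA8AAD9 = 98981256932057.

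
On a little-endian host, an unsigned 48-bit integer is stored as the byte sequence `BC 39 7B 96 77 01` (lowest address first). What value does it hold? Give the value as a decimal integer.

In little-endian order the low byte comes first in memory.
Reassemble most-significant byte first: 01 77 96 7B 39 BC → 0x0177967B39BC.
0x0177967B39BC = 1613137394108.

1613137394108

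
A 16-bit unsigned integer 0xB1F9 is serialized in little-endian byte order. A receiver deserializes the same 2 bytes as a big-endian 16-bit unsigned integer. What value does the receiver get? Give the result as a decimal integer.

Stored little-endian, the bytes at ascending addresses are F9 B1.
Read back as big-endian, the last byte is least significant, giving 0xF9B1.
0xF9B1 = 63921.

63921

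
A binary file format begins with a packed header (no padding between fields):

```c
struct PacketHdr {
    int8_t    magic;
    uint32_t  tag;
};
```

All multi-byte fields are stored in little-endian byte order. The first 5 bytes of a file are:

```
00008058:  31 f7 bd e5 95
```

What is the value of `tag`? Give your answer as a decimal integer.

`tag` follows `magic` (1 byte), so it starts at byte offset 1 and occupies 4 bytes.
Bytes at offsets 1..4: F7 BD E5 95.
Little-endian: lowest address holds the least-significant byte.
Reassemble most-significant byte first: 95 E5 BD F7 → 0x95E5BDF7.
0x95E5BDF7 = 2514861559.

2514861559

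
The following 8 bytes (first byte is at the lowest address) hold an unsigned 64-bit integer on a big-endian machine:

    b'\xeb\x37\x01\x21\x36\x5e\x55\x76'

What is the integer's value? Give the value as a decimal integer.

Big-endian stores the most-significant byte at the lowest address.
The bytes are already most-significant first: 0xEB370121365E5576.
0xEB370121365E5576 = 16949016964789851510.

16949016964789851510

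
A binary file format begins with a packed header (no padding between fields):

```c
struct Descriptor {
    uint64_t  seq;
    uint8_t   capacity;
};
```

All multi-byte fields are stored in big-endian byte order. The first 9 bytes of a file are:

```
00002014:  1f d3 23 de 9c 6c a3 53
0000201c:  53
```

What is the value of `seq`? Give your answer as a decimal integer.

`seq` is the first field, at byte offset 0, occupying 8 bytes.
Bytes at offsets 0..7: 1F D3 23 DE 9C 6C A3 53.
In big-endian order the high byte comes first in memory.
The bytes are already most-significant first: 0x1FD323DE9C6CA353.
0x1FD323DE9C6CA353 = 2293216074275791699.

2293216074275791699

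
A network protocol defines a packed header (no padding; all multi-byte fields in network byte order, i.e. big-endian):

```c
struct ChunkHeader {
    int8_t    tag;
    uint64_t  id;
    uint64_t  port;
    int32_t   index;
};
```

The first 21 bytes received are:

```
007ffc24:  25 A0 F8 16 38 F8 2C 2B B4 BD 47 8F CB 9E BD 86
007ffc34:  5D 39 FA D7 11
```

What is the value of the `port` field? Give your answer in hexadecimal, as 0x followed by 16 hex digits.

0xBD478FCB9EBD865D

`port` follows `tag` (1 B), `id` (8 B), so it starts at offset 1 + 8 = 9 and occupies 8 bytes.
Bytes at offsets 9..16: BD 47 8F CB 9E BD 86 5D.
Big-endian stores the most-significant byte at the lowest address.
The bytes are already most-significant first: 0xBD478FCB9EBD865D.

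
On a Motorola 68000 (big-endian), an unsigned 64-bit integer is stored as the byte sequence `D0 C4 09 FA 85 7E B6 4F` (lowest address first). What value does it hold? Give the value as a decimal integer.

Big-endian stores the most-significant byte at the lowest address.
The bytes are already most-significant first: 0xD0C409FA857EB64F.
0xD0C409FA857EB64F = 15043159626910447183.

15043159626910447183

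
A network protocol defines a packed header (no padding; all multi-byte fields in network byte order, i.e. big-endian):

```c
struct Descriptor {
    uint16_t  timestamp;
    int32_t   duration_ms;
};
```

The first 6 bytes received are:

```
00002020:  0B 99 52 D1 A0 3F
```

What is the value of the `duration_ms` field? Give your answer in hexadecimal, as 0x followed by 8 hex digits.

0x52D1A03F

`duration_ms` follows `timestamp` (2 bytes), so it starts at byte offset 2 and occupies 4 bytes.
Bytes at offsets 2..5: 52 D1 A0 3F.
In big-endian order the high byte comes first in memory.
The bytes are already most-significant first: 0x52D1A03F.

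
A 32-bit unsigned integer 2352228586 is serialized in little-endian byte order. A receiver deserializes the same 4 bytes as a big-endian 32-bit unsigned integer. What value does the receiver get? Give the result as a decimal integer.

3928503436

2352228586 in 32-bit hexadecimal is 0x8C3428EA.
Stored little-endian, the bytes at ascending addresses are EA 28 34 8C.
Read back as big-endian, the last byte is least significant, giving 0xEA28348C.
0xEA28348C = 3928503436.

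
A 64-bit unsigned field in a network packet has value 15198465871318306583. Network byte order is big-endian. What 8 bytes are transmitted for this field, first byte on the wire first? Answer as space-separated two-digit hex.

D2 EB CC 2F 5E D3 4F 17

15198465871318306583 in hexadecimal, padded to 64 bits, is 0xD2EBCC2F5ED34F17.
Split into bytes (most-significant first): D2 EB CC 2F 5E D3 4F 17.
Big-endian stores the most-significant byte at the lowest address.
So the memory order matches the most-significant-first order: D2 EB CC 2F 5E D3 4F 17.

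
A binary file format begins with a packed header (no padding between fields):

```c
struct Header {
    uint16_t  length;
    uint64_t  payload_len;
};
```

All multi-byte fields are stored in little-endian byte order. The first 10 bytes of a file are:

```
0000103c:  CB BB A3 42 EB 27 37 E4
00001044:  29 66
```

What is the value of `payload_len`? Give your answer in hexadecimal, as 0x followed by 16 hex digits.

`payload_len` follows `length` (2 bytes), so it starts at byte offset 2 and occupies 8 bytes.
Bytes at offsets 2..9: A3 42 EB 27 37 E4 29 66.
Little-endian: lowest address holds the least-significant byte.
Reassemble most-significant byte first: 66 29 E4 37 27 EB 42 A3 → 0x6629E43727EB42A3.

0x6629E43727EB42A3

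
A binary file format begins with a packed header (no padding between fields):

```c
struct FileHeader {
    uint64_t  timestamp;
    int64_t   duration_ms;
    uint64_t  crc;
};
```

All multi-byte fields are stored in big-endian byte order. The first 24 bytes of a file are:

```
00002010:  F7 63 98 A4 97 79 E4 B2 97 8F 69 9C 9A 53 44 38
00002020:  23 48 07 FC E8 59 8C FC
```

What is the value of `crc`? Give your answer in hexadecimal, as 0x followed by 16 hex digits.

`crc` follows `timestamp` (8 B), `duration_ms` (8 B), so it starts at offset 8 + 8 = 16 and occupies 8 bytes.
Bytes at offsets 16..23: 23 48 07 FC E8 59 8C FC.
Big-endian stores the most-significant byte at the lowest address.
The bytes are already most-significant first: 0x234807FCE8598CFC.

0x234807FCE8598CFC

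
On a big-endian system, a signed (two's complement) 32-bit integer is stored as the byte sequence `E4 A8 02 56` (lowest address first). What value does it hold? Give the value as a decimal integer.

-458751402

Big-endian stores the most-significant byte at the lowest address.
The bytes are already most-significant first: 0xE4A80256.
Top bit is set, so as a signed 32-bit value this is 0xE4A80256 − 2^32 = -458751402.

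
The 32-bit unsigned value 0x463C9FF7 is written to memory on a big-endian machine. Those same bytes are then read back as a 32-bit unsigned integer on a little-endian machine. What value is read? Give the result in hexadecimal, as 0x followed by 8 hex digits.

Stored big-endian, the bytes at ascending addresses are 46 3C 9F F7.
Read back as little-endian, the first byte is least significant, giving 0xF79F3C46.

0xF79F3C46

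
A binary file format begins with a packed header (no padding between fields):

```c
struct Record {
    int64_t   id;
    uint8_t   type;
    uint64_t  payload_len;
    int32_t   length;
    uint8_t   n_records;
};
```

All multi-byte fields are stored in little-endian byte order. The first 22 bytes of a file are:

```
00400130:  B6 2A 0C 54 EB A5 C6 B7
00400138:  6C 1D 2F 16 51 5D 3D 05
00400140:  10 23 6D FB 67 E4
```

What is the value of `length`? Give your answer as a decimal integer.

`length` follows `id` (8 B), `type` (1 B), `payload_len` (8 B), so it starts at offset 8 + 1 + 8 = 17 and occupies 4 bytes.
Bytes at offsets 17..20: 23 6D FB 67.
In little-endian order the low byte comes first in memory.
Reassemble most-significant byte first: 67 FB 6D 23 → 0x67FB6D23.
0x67FB6D23 = 1744530723.

1744530723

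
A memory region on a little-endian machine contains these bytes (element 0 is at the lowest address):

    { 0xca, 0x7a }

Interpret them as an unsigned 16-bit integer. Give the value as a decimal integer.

In little-endian order the low byte comes first in memory.
Reassemble most-significant byte first: 7A CA → 0x7ACA.
0x7ACA = 31434.

31434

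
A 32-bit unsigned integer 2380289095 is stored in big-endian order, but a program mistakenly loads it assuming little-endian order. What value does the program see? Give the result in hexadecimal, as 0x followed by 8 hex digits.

2380289095 in 32-bit hexadecimal is 0x8DE05447.
Stored big-endian, the bytes at ascending addresses are 8D E0 54 47.
Read back as little-endian, the first byte is least significant, giving 0x4754E08D.

0x4754E08D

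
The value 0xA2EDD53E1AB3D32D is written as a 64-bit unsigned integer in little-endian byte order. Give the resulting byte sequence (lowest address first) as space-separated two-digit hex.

2D D3 B3 1A 3E D5 ED A2

Split into bytes (most-significant first): A2 ED D5 3E 1A B3 D3 2D.
Little-endian stores the least-significant byte at the lowest address.
So at ascending addresses the bytes are 2D D3 B3 1A 3E D5 ED A2.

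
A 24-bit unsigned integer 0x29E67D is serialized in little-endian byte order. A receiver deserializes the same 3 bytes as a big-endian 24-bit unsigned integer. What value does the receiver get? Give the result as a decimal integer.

Stored little-endian, the bytes at ascending addresses are 7D E6 29.
Read back as big-endian, the last byte is least significant, giving 0x7DE629.
0x7DE629 = 8250921.

8250921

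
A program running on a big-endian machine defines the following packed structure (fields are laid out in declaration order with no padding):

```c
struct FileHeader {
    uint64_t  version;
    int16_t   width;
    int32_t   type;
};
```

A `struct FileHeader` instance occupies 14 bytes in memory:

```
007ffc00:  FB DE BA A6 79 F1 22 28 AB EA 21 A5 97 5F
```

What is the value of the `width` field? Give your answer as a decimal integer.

-21526

`width` follows `version` (8 bytes), so it starts at byte offset 8 and occupies 2 bytes.
Bytes at offsets 8..9: AB EA.
Big-endian: lowest address holds the most-significant byte.
The bytes are already most-significant first: 0xABEA.
Top bit is set, so as a signed 16-bit value this is 0xABEA − 2^16 = -21526.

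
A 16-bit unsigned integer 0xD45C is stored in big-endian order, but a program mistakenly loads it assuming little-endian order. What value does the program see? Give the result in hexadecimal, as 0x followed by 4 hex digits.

0x5CD4

Stored big-endian, the bytes at ascending addresses are D4 5C.
Read back as little-endian, the first byte is least significant, giving 0x5CD4.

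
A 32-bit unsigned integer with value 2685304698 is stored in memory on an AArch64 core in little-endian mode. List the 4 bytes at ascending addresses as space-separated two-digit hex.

2685304698 in hexadecimal, padded to 32 bits, is 0xA00E7F7A.
Split into bytes (most-significant first): A0 0E 7F 7A.
In little-endian order the low byte comes first in memory.
So at ascending addresses the bytes are 7A 7F 0E A0.

7A 7F 0E A0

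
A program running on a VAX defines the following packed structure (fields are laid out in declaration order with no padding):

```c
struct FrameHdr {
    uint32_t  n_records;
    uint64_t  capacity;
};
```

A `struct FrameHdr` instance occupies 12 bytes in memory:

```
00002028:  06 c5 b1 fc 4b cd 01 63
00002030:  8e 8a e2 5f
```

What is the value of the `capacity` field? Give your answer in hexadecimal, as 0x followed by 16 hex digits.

`capacity` follows `n_records` (4 bytes), so it starts at byte offset 4 and occupies 8 bytes.
Bytes at offsets 4..11: 4B CD 01 63 8E 8A E2 5F.
Little-endian: lowest address holds the least-significant byte.
Reassemble most-significant byte first: 5F E2 8A 8E 63 01 CD 4B → 0x5FE28A8E6301CD4B.

0x5FE28A8E6301CD4B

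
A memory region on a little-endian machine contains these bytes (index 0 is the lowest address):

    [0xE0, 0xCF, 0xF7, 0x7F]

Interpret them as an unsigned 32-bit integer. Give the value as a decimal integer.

Little-endian: lowest address holds the least-significant byte.
Reassemble most-significant byte first: 7F F7 CF E0 → 0x7FF7CFE0.
0x7FF7CFE0 = 2146947040.

2146947040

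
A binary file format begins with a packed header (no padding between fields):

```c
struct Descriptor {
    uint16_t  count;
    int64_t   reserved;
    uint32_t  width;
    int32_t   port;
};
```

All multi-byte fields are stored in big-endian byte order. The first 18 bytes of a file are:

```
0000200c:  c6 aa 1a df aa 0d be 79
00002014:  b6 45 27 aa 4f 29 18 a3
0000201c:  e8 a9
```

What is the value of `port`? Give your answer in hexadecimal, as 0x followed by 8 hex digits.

0x18A3E8A9

`port` follows `count` (2 B), `reserved` (8 B), `width` (4 B), so it starts at offset 2 + 8 + 4 = 14 and occupies 4 bytes.
Bytes at offsets 14..17: 18 A3 E8 A9.
In big-endian order the high byte comes first in memory.
The bytes are already most-significant first: 0x18A3E8A9.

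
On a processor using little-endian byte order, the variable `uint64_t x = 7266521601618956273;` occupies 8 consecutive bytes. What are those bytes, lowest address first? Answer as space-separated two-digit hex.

7266521601618956273 in hexadecimal, padded to 64 bits, is 0x64D7DEE5A1334FF1.
Split into bytes (most-significant first): 64 D7 DE E5 A1 33 4F F1.
Little-endian: lowest address holds the least-significant byte.
So at ascending addresses the bytes are F1 4F 33 A1 E5 DE D7 64.

F1 4F 33 A1 E5 DE D7 64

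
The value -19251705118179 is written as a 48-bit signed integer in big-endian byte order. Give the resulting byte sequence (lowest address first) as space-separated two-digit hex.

EE 7D 9C F4 82 1D

Two's complement of -19251705118179 in 48 bits: 19251705118179 = 0x1182630B7DE3; invert → 0xEE7D9CF4821C; add 1 → 0xEE7D9CF4821D.
Split into bytes (most-significant first): EE 7D 9C F4 82 1D.
In big-endian order the high byte comes first in memory.
So the memory order matches the most-significant-first order: EE 7D 9C F4 82 1D.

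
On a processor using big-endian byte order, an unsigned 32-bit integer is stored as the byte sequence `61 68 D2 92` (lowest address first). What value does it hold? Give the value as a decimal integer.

In big-endian order the high byte comes first in memory.
The bytes are already most-significant first: 0x6168D292.
0x6168D292 = 1634259602.

1634259602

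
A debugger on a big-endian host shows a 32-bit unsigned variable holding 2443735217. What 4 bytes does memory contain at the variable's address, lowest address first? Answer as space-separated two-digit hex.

2443735217 in hexadecimal, padded to 32 bits, is 0x91A870B1.
Split into bytes (most-significant first): 91 A8 70 B1.
Big-endian stores the most-significant byte at the lowest address.
So the memory order matches the most-significant-first order: 91 A8 70 B1.

91 A8 70 B1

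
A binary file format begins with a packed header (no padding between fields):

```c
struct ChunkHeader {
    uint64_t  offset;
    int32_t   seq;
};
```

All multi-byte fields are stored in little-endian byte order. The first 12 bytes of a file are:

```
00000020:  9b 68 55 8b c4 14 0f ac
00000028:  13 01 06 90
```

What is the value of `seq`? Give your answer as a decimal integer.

`seq` follows `offset` (8 bytes), so it starts at byte offset 8 and occupies 4 bytes.
Bytes at offsets 8..11: 13 01 06 90.
Little-endian: lowest address holds the least-significant byte.
Reassemble most-significant byte first: 90 06 01 13 → 0x90060113.
Top bit is set, so as a signed 32-bit value this is 0x90060113 − 2^32 = -1878654701.

-1878654701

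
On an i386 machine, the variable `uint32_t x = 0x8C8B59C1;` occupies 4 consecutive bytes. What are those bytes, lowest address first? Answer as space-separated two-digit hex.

Split into bytes (most-significant first): 8C 8B 59 C1.
Little-endian stores the least-significant byte at the lowest address.
So at ascending addresses the bytes are C1 59 8B 8C.

C1 59 8B 8C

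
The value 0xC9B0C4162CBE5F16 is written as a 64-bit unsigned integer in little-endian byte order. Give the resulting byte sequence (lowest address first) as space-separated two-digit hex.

Split into bytes (most-significant first): C9 B0 C4 16 2C BE 5F 16.
Little-endian: lowest address holds the least-significant byte.
So at ascending addresses the bytes are 16 5F BE 2C 16 C4 B0 C9.

16 5F BE 2C 16 C4 B0 C9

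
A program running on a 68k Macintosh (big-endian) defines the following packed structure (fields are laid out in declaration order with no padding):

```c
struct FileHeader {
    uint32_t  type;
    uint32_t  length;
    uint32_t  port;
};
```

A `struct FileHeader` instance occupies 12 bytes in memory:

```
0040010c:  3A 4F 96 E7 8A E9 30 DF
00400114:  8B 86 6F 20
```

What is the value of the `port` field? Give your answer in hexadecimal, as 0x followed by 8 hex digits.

`port` follows `type` (4 B), `length` (4 B), so it starts at offset 4 + 4 = 8 and occupies 4 bytes.
Bytes at offsets 8..11: 8B 86 6F 20.
Big-endian stores the most-significant byte at the lowest address.
The bytes are already most-significant first: 0x8B866F20.

0x8B866F20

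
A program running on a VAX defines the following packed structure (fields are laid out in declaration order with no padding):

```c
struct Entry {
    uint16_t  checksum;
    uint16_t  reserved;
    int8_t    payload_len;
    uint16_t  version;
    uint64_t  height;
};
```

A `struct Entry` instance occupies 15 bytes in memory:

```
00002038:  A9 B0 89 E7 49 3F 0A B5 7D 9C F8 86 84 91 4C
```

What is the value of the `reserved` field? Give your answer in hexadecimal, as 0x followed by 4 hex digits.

`reserved` follows `checksum` (2 bytes), so it starts at byte offset 2 and occupies 2 bytes.
Bytes at offsets 2..3: 89 E7.
In little-endian order the low byte comes first in memory.
Reassemble most-significant byte first: E7 89 → 0xE789.

0xE789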